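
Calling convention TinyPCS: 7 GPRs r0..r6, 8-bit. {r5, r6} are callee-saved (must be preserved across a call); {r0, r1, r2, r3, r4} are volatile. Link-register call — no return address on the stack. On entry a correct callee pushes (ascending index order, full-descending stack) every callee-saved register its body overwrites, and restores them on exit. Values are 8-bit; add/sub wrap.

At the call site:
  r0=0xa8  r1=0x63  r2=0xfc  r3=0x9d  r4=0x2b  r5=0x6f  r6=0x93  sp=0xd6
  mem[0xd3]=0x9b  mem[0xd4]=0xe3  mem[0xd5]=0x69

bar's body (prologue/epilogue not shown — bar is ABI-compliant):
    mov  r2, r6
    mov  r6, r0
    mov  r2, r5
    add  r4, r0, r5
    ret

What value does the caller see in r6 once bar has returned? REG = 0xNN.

prologue: push r6 → mem[0xd5]=0x93, sp=0xd5
body[0] mov  r2, r6 → r2=0x93
body[1] mov  r6, r0 → r6=0xa8
body[2] mov  r2, r5 → r2=0x6f
body[3] add  r4, r0, r5 → r4=0x17
epilogue: pop r6=0x93, sp=0xd6
r6 is callee-saved → restored

REG = 0x93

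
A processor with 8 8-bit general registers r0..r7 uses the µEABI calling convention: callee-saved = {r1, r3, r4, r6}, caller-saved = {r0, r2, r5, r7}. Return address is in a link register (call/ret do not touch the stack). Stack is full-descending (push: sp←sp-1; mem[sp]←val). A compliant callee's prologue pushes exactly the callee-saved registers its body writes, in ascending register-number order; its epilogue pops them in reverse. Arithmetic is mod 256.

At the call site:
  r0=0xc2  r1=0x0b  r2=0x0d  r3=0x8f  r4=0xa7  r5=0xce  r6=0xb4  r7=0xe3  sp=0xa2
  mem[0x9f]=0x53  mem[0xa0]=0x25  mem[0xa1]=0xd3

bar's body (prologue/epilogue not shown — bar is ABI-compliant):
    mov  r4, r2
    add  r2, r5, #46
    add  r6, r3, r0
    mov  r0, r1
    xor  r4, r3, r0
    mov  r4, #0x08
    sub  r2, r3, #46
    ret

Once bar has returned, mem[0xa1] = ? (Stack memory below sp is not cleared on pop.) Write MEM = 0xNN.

prologue: push r4 → mem[0xa1]=0xa7, sp=0xa1
prologue: push r6 → mem[0xa0]=0xb4, sp=0xa0
body[0] mov  r4, r2 → r4=0x0d
body[1] add  r2, r5, #46 → r2=0xfc
body[2] add  r6, r3, r0 → r6=0x51
body[3] mov  r0, r1 → r0=0x0b
body[4] xor  r4, r3, r0 → r4=0x84
body[5] mov  r4, #0x08 → r4=0x08
body[6] sub  r2, r3, #46 → r2=0x61
epilogue: pop r6=0xb4, sp=0xa1
epilogue: pop r4=0xa7, sp=0xa2
prologue pushed ['r4', 'r6'] at ['0xa1', '0xa0']

MEM = 0xa7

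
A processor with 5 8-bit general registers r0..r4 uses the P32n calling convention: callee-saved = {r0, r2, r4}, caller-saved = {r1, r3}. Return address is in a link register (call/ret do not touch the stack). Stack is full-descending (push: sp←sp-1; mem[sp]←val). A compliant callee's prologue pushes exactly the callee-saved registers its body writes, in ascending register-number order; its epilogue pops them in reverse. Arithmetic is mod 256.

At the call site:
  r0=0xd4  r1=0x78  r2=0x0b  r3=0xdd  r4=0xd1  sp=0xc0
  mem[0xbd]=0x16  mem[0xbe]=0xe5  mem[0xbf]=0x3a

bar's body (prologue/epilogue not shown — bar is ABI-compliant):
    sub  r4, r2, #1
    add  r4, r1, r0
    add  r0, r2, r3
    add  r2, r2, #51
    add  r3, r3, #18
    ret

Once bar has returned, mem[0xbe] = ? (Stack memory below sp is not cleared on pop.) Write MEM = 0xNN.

MEM = 0x0b

prologue: push r0 -> mem[0xbf]=0xd4, sp=0xbf
prologue: push r2 -> mem[0xbe]=0x0b, sp=0xbe
prologue: push r4 -> mem[0xbd]=0xd1, sp=0xbd
body[0] sub  r4, r2, #1 -> r4=0x0a
body[1] add  r4, r1, r0 -> r4=0x4c
body[2] add  r0, r2, r3 -> r0=0xe8
body[3] add  r2, r2, #51 -> r2=0x3e
body[4] add  r3, r3, #18 -> r3=0xef
epilogue: pop r4=0xd1, sp=0xbe
epilogue: pop r2=0x0b, sp=0xbf
epilogue: pop r0=0xd4, sp=0xc0
prologue pushed ['r0', 'r2', 'r4'] at ['0xbf', '0xbe', '0xbd']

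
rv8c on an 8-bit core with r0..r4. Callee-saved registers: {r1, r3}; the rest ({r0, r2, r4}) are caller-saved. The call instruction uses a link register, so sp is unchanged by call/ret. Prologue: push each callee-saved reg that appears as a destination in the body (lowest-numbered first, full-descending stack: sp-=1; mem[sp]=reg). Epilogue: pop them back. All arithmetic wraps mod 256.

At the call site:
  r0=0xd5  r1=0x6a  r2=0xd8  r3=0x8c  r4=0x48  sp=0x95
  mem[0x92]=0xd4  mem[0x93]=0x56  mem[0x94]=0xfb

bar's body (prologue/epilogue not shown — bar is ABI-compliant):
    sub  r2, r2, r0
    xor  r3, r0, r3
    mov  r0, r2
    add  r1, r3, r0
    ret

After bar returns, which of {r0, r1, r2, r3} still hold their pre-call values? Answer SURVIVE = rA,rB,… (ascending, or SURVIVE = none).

prologue: push r1 → mem[0x94]=0x6a, sp=0x94
prologue: push r3 → mem[0x93]=0x8c, sp=0x93
body[0] sub  r2, r2, r0 → r2=0x03
body[1] xor  r3, r0, r3 → r3=0x59
body[2] mov  r0, r2 → r0=0x03
body[3] add  r1, r3, r0 → r1=0x5c
epilogue: pop r3=0x8c, sp=0x94
epilogue: pop r1=0x6a, sp=0x95
r0: caller-saved, written=True
r1: callee-saved, written=True
r2: caller-saved, written=True
r3: callee-saved, written=True

SURVIVE = r1,r3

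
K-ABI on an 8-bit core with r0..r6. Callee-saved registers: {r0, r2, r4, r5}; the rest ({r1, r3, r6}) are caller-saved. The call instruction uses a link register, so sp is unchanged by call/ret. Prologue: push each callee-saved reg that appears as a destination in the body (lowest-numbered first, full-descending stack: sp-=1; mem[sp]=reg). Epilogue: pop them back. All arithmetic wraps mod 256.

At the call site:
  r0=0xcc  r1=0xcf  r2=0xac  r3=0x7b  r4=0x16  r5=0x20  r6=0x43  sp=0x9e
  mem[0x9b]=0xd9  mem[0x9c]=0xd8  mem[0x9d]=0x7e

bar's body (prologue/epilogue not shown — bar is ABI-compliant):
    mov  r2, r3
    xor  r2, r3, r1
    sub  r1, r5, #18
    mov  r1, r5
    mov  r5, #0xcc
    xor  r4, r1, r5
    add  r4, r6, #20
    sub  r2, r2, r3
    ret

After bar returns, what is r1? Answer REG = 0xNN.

prologue: push r2 -> mem[0x9d]=0xac, sp=0x9d
prologue: push r4 -> mem[0x9c]=0x16, sp=0x9c
prologue: push r5 -> mem[0x9b]=0x20, sp=0x9b
body[0] mov  r2, r3 -> r2=0x7b
body[1] xor  r2, r3, r1 -> r2=0xb4
body[2] sub  r1, r5, #18 -> r1=0x0e
body[3] mov  r1, r5 -> r1=0x20
body[4] mov  r5, #0xcc -> r5=0xcc
body[5] xor  r4, r1, r5 -> r4=0xec
body[6] add  r4, r6, #20 -> r4=0x57
body[7] sub  r2, r2, r3 -> r2=0x39
epilogue: pop r5=0x20, sp=0x9c
epilogue: pop r4=0x16, sp=0x9d
epilogue: pop r2=0xac, sp=0x9e
r1 is caller-saved -> body value

REG = 0x20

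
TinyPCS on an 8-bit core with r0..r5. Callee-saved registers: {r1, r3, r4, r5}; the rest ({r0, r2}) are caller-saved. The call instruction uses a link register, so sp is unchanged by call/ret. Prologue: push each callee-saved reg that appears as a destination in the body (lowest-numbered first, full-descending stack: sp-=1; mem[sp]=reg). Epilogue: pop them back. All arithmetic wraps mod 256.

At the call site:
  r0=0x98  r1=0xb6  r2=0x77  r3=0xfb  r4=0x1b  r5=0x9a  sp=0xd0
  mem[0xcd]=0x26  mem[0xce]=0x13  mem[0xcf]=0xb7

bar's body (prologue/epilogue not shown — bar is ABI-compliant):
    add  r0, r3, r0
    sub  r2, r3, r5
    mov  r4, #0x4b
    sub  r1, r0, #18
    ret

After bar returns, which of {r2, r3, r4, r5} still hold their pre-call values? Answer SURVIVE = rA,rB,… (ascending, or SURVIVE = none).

prologue: push r1 → mem[0xcf]=0xb6, sp=0xcf
prologue: push r4 → mem[0xce]=0x1b, sp=0xce
body[0] add  r0, r3, r0 → r0=0x93
body[1] sub  r2, r3, r5 → r2=0x61
body[2] mov  r4, #0x4b → r4=0x4b
body[3] sub  r1, r0, #18 → r1=0x81
epilogue: pop r4=0x1b, sp=0xcf
epilogue: pop r1=0xb6, sp=0xd0
r2: caller-saved, written=True
r3: callee-saved, written=False
r4: callee-saved, written=True
r5: callee-saved, written=False

SURVIVE = r3,r4,r5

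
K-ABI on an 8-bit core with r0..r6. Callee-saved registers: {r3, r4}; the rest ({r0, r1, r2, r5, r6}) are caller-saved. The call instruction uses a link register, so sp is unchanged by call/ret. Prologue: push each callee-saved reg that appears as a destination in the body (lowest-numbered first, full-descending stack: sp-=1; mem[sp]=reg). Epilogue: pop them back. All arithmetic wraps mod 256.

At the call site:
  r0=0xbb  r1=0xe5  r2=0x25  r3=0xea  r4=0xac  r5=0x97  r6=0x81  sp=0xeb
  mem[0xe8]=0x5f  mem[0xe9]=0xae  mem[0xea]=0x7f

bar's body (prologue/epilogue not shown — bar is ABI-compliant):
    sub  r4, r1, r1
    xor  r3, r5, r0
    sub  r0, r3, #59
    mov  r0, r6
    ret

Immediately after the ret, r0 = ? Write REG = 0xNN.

REG = 0x81

prologue: push r3 → mem[0xea]=0xea, sp=0xea
prologue: push r4 → mem[0xe9]=0xac, sp=0xe9
body[0] sub  r4, r1, r1 → r4=0x00
body[1] xor  r3, r5, r0 → r3=0x2c
body[2] sub  r0, r3, #59 → r0=0xf1
body[3] mov  r0, r6 → r0=0x81
epilogue: pop r4=0xac, sp=0xea
epilogue: pop r3=0xea, sp=0xeb
r0 is caller-saved → body value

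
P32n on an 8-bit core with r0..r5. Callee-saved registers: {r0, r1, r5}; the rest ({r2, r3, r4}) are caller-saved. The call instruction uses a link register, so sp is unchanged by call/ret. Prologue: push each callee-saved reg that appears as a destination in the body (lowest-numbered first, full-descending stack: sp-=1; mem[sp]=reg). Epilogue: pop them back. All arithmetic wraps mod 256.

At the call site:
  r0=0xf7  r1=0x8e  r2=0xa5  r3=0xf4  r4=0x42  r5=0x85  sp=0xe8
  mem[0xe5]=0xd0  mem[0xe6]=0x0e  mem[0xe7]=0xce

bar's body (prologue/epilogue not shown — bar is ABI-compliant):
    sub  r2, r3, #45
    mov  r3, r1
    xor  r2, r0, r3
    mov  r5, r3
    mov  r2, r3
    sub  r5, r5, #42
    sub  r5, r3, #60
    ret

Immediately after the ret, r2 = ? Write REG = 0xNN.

REG = 0x8e

prologue: push r5 -> mem[0xe7]=0x85, sp=0xe7
body[0] sub  r2, r3, #45 -> r2=0xc7
body[1] mov  r3, r1 -> r3=0x8e
body[2] xor  r2, r0, r3 -> r2=0x79
body[3] mov  r5, r3 -> r5=0x8e
body[4] mov  r2, r3 -> r2=0x8e
body[5] sub  r5, r5, #42 -> r5=0x64
body[6] sub  r5, r3, #60 -> r5=0x52
epilogue: pop r5=0x85, sp=0xe8
r2 is caller-saved -> body value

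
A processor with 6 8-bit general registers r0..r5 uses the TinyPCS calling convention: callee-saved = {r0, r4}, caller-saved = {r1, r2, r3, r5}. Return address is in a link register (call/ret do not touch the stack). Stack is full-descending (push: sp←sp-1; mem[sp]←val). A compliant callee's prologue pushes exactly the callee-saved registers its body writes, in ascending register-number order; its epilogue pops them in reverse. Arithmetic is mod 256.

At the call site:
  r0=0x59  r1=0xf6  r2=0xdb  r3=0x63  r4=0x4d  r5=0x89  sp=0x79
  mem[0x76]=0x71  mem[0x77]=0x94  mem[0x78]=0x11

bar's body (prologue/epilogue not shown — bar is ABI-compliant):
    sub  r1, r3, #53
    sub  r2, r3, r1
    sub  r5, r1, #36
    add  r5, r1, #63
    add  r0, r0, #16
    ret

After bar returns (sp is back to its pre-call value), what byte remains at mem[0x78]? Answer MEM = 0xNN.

prologue: push r0 → mem[0x78]=0x59, sp=0x78
body[0] sub  r1, r3, #53 → r1=0x2e
body[1] sub  r2, r3, r1 → r2=0x35
body[2] sub  r5, r1, #36 → r5=0x0a
body[3] add  r5, r1, #63 → r5=0x6d
body[4] add  r0, r0, #16 → r0=0x69
epilogue: pop r0=0x59, sp=0x79
prologue pushed ['r0'] at ['0x78']

MEM = 0x59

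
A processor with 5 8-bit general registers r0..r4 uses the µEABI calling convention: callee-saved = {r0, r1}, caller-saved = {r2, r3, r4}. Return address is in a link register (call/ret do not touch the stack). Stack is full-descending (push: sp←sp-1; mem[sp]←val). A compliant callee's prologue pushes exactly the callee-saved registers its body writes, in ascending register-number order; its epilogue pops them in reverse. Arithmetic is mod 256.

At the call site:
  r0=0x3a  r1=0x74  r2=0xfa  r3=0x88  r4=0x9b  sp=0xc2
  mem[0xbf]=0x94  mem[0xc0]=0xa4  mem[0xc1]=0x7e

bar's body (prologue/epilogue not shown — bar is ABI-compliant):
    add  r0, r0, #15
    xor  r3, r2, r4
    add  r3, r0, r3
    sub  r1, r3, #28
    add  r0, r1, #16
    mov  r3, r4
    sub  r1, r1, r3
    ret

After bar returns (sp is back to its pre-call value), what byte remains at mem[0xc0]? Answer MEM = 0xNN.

MEM = 0x74

prologue: push r0 → mem[0xc1]=0x3a, sp=0xc1
prologue: push r1 → mem[0xc0]=0x74, sp=0xc0
body[0] add  r0, r0, #15 → r0=0x49
body[1] xor  r3, r2, r4 → r3=0x61
body[2] add  r3, r0, r3 → r3=0xaa
body[3] sub  r1, r3, #28 → r1=0x8e
body[4] add  r0, r1, #16 → r0=0x9e
body[5] mov  r3, r4 → r3=0x9b
body[6] sub  r1, r1, r3 → r1=0xf3
epilogue: pop r1=0x74, sp=0xc1
epilogue: pop r0=0x3a, sp=0xc2
prologue pushed ['r0', 'r1'] at ['0xc1', '0xc0']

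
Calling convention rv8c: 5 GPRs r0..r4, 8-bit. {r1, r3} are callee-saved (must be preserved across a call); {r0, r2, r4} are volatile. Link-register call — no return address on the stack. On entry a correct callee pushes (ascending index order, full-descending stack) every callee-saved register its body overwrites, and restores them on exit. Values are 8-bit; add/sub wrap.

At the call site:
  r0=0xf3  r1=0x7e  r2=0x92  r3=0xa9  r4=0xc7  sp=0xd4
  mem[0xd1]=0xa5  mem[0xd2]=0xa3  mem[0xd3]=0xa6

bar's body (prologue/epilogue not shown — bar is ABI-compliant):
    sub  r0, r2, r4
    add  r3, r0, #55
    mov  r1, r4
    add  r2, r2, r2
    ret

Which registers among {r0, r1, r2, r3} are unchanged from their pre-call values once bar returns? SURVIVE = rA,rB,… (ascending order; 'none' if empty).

SURVIVE = r1,r3

prologue: push r1 → mem[0xd3]=0x7e, sp=0xd3
prologue: push r3 → mem[0xd2]=0xa9, sp=0xd2
body[0] sub  r0, r2, r4 → r0=0xcb
body[1] add  r3, r0, #55 → r3=0x02
body[2] mov  r1, r4 → r1=0xc7
body[3] add  r2, r2, r2 → r2=0x24
epilogue: pop r3=0xa9, sp=0xd3
epilogue: pop r1=0x7e, sp=0xd4
r0: caller-saved, written=True
r1: callee-saved, written=True
r2: caller-saved, written=True
r3: callee-saved, written=True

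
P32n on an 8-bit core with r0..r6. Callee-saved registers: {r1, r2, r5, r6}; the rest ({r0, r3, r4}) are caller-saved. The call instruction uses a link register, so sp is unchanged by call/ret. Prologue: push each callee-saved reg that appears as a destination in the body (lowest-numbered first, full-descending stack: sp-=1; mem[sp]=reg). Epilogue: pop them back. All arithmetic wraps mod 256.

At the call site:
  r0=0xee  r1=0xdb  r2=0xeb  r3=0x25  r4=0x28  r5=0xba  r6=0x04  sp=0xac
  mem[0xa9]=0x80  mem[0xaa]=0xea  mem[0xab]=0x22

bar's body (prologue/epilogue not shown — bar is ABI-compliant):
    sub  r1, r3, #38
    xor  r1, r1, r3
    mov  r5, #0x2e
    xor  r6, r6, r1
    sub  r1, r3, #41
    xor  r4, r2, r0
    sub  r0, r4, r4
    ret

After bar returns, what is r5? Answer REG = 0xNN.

prologue: push r1 -> mem[0xab]=0xdb, sp=0xab
prologue: push r5 -> mem[0xaa]=0xba, sp=0xaa
prologue: push r6 -> mem[0xa9]=0x04, sp=0xa9
body[0] sub  r1, r3, #38 -> r1=0xff
body[1] xor  r1, r1, r3 -> r1=0xda
body[2] mov  r5, #0x2e -> r5=0x2e
body[3] xor  r6, r6, r1 -> r6=0xde
body[4] sub  r1, r3, #41 -> r1=0xfc
body[5] xor  r4, r2, r0 -> r4=0x05
body[6] sub  r0, r4, r4 -> r0=0x00
epilogue: pop r6=0x04, sp=0xaa
epilogue: pop r5=0xba, sp=0xab
epilogue: pop r1=0xdb, sp=0xac
r5 is callee-saved -> restored

REG = 0xba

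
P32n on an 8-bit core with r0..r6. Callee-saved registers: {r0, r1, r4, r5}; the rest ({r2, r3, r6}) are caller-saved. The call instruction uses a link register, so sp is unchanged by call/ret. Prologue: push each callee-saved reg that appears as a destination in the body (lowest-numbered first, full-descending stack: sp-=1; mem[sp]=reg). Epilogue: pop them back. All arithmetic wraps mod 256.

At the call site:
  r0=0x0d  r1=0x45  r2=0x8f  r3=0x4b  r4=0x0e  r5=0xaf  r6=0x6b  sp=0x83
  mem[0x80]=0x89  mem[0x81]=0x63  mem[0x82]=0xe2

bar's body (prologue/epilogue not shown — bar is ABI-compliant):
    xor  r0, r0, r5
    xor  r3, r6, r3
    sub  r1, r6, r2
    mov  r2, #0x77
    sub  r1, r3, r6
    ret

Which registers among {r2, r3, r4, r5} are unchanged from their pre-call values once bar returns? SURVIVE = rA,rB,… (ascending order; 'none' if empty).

SURVIVE = r4,r5

prologue: push r0 → mem[0x82]=0x0d, sp=0x82
prologue: push r1 → mem[0x81]=0x45, sp=0x81
body[0] xor  r0, r0, r5 → r0=0xa2
body[1] xor  r3, r6, r3 → r3=0x20
body[2] sub  r1, r6, r2 → r1=0xdc
body[3] mov  r2, #0x77 → r2=0x77
body[4] sub  r1, r3, r6 → r1=0xb5
epilogue: pop r1=0x45, sp=0x82
epilogue: pop r0=0x0d, sp=0x83
r2: caller-saved, written=True
r3: caller-saved, written=True
r4: callee-saved, written=False
r5: callee-saved, written=False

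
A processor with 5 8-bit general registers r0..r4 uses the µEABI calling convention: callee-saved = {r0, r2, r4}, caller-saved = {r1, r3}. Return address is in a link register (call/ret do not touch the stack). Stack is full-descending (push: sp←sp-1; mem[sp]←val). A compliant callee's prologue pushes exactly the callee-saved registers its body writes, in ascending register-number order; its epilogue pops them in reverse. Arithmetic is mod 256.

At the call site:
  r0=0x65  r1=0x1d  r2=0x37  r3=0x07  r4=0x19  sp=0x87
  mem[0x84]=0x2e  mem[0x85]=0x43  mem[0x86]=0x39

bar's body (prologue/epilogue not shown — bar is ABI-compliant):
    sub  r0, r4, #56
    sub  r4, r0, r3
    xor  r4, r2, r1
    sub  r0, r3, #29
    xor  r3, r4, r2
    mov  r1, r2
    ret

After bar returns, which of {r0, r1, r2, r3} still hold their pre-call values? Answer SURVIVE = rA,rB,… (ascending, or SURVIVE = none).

prologue: push r0 -> mem[0x86]=0x65, sp=0x86
prologue: push r4 -> mem[0x85]=0x19, sp=0x85
body[0] sub  r0, r4, #56 -> r0=0xe1
body[1] sub  r4, r0, r3 -> r4=0xda
body[2] xor  r4, r2, r1 -> r4=0x2a
body[3] sub  r0, r3, #29 -> r0=0xea
body[4] xor  r3, r4, r2 -> r3=0x1d
body[5] mov  r1, r2 -> r1=0x37
epilogue: pop r4=0x19, sp=0x86
epilogue: pop r0=0x65, sp=0x87
r0: callee-saved, written=True
r1: caller-saved, written=True
r2: callee-saved, written=False
r3: caller-saved, written=True

SURVIVE = r0,r2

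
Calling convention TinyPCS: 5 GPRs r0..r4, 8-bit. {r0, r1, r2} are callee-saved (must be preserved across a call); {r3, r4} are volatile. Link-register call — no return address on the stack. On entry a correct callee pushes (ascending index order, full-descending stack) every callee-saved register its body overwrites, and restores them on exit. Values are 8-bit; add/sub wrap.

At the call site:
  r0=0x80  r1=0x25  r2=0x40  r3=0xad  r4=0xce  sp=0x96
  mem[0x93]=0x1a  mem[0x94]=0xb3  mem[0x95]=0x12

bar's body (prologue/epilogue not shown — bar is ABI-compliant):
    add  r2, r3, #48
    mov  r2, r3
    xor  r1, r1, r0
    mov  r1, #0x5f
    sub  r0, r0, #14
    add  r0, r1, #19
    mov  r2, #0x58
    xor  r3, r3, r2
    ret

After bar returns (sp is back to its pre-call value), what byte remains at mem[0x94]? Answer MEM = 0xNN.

prologue: push r0 -> mem[0x95]=0x80, sp=0x95
prologue: push r1 -> mem[0x94]=0x25, sp=0x94
prologue: push r2 -> mem[0x93]=0x40, sp=0x93
body[0] add  r2, r3, #48 -> r2=0xdd
body[1] mov  r2, r3 -> r2=0xad
body[2] xor  r1, r1, r0 -> r1=0xa5
body[3] mov  r1, #0x5f -> r1=0x5f
body[4] sub  r0, r0, #14 -> r0=0x72
body[5] add  r0, r1, #19 -> r0=0x72
body[6] mov  r2, #0x58 -> r2=0x58
body[7] xor  r3, r3, r2 -> r3=0xf5
epilogue: pop r2=0x40, sp=0x94
epilogue: pop r1=0x25, sp=0x95
epilogue: pop r0=0x80, sp=0x96
prologue pushed ['r0', 'r1', 'r2'] at ['0x95', '0x94', '0x93']

MEM = 0x25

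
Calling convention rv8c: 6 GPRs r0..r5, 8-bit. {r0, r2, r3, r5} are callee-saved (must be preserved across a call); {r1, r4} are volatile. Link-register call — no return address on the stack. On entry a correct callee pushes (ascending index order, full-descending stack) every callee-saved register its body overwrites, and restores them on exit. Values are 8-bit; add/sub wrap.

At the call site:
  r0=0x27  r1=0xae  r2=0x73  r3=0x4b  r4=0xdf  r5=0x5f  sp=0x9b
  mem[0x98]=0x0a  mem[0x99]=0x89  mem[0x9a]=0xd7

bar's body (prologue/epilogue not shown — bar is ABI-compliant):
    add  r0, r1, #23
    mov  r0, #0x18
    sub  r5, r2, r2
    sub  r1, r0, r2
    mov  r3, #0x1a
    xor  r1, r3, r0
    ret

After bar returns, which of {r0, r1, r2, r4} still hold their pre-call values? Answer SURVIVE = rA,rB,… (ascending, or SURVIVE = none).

SURVIVE = r0,r2,r4

prologue: push r0 -> mem[0x9a]=0x27, sp=0x9a
prologue: push r3 -> mem[0x99]=0x4b, sp=0x99
prologue: push r5 -> mem[0x98]=0x5f, sp=0x98
body[0] add  r0, r1, #23 -> r0=0xc5
body[1] mov  r0, #0x18 -> r0=0x18
body[2] sub  r5, r2, r2 -> r5=0x00
body[3] sub  r1, r0, r2 -> r1=0xa5
body[4] mov  r3, #0x1a -> r3=0x1a
body[5] xor  r1, r3, r0 -> r1=0x02
epilogue: pop r5=0x5f, sp=0x99
epilogue: pop r3=0x4b, sp=0x9a
epilogue: pop r0=0x27, sp=0x9b
r0: callee-saved, written=True
r1: caller-saved, written=True
r2: callee-saved, written=False
r4: caller-saved, written=False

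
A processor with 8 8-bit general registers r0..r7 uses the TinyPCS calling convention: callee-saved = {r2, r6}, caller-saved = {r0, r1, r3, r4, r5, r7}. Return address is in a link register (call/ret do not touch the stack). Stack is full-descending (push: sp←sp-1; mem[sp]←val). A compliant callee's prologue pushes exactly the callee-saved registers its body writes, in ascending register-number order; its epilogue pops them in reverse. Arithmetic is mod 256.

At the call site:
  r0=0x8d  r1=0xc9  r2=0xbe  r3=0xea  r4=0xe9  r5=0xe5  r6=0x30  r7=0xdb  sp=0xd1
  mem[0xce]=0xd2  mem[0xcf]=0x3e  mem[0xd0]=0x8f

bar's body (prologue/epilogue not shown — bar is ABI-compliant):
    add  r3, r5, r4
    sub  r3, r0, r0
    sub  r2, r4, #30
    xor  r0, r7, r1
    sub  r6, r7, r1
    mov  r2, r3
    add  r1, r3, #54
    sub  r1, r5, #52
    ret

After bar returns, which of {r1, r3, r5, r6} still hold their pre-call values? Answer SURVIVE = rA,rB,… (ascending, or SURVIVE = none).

prologue: push r2 -> mem[0xd0]=0xbe, sp=0xd0
prologue: push r6 -> mem[0xcf]=0x30, sp=0xcf
body[0] add  r3, r5, r4 -> r3=0xce
body[1] sub  r3, r0, r0 -> r3=0x00
body[2] sub  r2, r4, #30 -> r2=0xcb
body[3] xor  r0, r7, r1 -> r0=0x12
body[4] sub  r6, r7, r1 -> r6=0x12
body[5] mov  r2, r3 -> r2=0x00
body[6] add  r1, r3, #54 -> r1=0x36
body[7] sub  r1, r5, #52 -> r1=0xb1
epilogue: pop r6=0x30, sp=0xd0
epilogue: pop r2=0xbe, sp=0xd1
r1: caller-saved, written=True
r3: caller-saved, written=True
r5: caller-saved, written=False
r6: callee-saved, written=True

SURVIVE = r5,r6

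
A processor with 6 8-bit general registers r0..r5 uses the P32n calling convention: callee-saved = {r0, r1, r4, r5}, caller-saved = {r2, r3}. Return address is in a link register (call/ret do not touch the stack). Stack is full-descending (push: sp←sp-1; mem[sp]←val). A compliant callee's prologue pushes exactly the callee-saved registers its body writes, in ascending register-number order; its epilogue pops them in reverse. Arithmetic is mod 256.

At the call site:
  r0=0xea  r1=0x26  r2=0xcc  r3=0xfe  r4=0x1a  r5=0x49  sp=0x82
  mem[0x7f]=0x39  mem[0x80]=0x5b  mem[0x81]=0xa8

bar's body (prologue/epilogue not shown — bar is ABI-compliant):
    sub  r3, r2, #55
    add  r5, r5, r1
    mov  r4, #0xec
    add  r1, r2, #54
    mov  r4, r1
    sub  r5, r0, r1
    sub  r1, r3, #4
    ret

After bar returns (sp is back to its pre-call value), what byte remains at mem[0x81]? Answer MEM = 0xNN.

MEM = 0x26

prologue: push r1 -> mem[0x81]=0x26, sp=0x81
prologue: push r4 -> mem[0x80]=0x1a, sp=0x80
prologue: push r5 -> mem[0x7f]=0x49, sp=0x7f
body[0] sub  r3, r2, #55 -> r3=0x95
body[1] add  r5, r5, r1 -> r5=0x6f
body[2] mov  r4, #0xec -> r4=0xec
body[3] add  r1, r2, #54 -> r1=0x02
body[4] mov  r4, r1 -> r4=0x02
body[5] sub  r5, r0, r1 -> r5=0xe8
body[6] sub  r1, r3, #4 -> r1=0x91
epilogue: pop r5=0x49, sp=0x80
epilogue: pop r4=0x1a, sp=0x81
epilogue: pop r1=0x26, sp=0x82
prologue pushed ['r1', 'r4', 'r5'] at ['0x81', '0x80', '0x7f']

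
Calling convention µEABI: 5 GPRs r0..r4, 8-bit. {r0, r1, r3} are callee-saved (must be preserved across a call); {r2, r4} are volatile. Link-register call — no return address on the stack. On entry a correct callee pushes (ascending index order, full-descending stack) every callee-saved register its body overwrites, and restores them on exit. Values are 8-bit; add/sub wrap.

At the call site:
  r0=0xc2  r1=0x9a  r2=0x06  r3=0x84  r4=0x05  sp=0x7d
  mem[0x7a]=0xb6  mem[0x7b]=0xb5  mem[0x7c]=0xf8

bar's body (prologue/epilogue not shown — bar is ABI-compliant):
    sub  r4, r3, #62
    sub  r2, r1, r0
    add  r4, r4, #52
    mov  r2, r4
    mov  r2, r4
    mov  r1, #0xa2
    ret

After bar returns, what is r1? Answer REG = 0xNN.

prologue: push r1 -> mem[0x7c]=0x9a, sp=0x7c
body[0] sub  r4, r3, #62 -> r4=0x46
body[1] sub  r2, r1, r0 -> r2=0xd8
body[2] add  r4, r4, #52 -> r4=0x7a
body[3] mov  r2, r4 -> r2=0x7a
body[4] mov  r2, r4 -> r2=0x7a
body[5] mov  r1, #0xa2 -> r1=0xa2
epilogue: pop r1=0x9a, sp=0x7d
r1 is callee-saved -> restored

REG = 0x9a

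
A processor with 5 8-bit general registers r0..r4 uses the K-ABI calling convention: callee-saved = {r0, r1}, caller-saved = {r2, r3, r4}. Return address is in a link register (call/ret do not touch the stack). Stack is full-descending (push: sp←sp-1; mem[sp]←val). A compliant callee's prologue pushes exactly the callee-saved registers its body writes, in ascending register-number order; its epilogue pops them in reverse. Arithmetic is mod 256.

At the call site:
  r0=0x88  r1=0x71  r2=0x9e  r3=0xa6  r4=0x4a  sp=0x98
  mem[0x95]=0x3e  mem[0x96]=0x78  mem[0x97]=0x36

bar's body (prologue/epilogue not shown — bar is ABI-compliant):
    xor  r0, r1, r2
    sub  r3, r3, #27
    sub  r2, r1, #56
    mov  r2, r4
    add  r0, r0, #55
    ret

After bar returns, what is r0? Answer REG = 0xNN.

prologue: push r0 → mem[0x97]=0x88, sp=0x97
body[0] xor  r0, r1, r2 → r0=0xef
body[1] sub  r3, r3, #27 → r3=0x8b
body[2] sub  r2, r1, #56 → r2=0x39
body[3] mov  r2, r4 → r2=0x4a
body[4] add  r0, r0, #55 → r0=0x26
epilogue: pop r0=0x88, sp=0x98
r0 is callee-saved → restored

REG = 0x88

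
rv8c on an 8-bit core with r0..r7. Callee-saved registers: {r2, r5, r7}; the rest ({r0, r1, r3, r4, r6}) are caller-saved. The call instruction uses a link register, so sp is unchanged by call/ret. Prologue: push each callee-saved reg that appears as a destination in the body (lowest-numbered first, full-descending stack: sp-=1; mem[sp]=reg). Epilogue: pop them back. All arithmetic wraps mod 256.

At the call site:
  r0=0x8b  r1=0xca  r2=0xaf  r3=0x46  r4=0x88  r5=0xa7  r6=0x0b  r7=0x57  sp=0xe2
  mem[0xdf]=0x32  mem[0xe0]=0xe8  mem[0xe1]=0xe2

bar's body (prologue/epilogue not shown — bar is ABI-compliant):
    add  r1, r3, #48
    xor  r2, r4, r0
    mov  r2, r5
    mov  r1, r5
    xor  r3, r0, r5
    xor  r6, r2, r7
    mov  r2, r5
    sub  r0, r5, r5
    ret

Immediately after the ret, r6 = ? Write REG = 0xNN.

REG = 0xf0

prologue: push r2 → mem[0xe1]=0xaf, sp=0xe1
body[0] add  r1, r3, #48 → r1=0x76
body[1] xor  r2, r4, r0 → r2=0x03
body[2] mov  r2, r5 → r2=0xa7
body[3] mov  r1, r5 → r1=0xa7
body[4] xor  r3, r0, r5 → r3=0x2c
body[5] xor  r6, r2, r7 → r6=0xf0
body[6] mov  r2, r5 → r2=0xa7
body[7] sub  r0, r5, r5 → r0=0x00
epilogue: pop r2=0xaf, sp=0xe2
r6 is caller-saved → body value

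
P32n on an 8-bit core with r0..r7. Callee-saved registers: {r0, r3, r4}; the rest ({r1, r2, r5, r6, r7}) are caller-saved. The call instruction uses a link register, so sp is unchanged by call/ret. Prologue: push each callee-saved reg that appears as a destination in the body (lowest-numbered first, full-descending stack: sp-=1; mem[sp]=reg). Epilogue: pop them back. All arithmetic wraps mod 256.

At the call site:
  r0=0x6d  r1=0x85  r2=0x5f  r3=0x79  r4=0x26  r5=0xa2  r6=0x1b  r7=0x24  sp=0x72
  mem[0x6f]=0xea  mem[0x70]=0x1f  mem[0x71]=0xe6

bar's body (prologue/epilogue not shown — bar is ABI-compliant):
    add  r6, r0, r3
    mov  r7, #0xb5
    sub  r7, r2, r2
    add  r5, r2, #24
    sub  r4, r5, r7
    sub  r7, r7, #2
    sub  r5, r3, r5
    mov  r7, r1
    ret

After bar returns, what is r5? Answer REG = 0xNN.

prologue: push r4 → mem[0x71]=0x26, sp=0x71
body[0] add  r6, r0, r3 → r6=0xe6
body[1] mov  r7, #0xb5 → r7=0xb5
body[2] sub  r7, r2, r2 → r7=0x00
body[3] add  r5, r2, #24 → r5=0x77
body[4] sub  r4, r5, r7 → r4=0x77
body[5] sub  r7, r7, #2 → r7=0xfe
body[6] sub  r5, r3, r5 → r5=0x02
body[7] mov  r7, r1 → r7=0x85
epilogue: pop r4=0x26, sp=0x72
r5 is caller-saved → body value

REG = 0x02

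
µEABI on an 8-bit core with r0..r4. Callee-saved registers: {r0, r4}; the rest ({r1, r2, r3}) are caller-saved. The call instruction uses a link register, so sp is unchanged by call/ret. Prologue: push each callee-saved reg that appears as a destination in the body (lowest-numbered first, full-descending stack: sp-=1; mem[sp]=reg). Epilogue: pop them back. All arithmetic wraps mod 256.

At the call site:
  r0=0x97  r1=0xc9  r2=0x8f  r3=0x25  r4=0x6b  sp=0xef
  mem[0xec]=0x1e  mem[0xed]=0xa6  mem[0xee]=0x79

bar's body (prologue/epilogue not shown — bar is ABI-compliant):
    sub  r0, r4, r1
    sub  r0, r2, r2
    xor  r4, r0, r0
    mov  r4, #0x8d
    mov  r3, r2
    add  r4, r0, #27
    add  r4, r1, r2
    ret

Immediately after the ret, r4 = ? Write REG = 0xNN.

prologue: push r0 -> mem[0xee]=0x97, sp=0xee
prologue: push r4 -> mem[0xed]=0x6b, sp=0xed
body[0] sub  r0, r4, r1 -> r0=0xa2
body[1] sub  r0, r2, r2 -> r0=0x00
body[2] xor  r4, r0, r0 -> r4=0x00
body[3] mov  r4, #0x8d -> r4=0x8d
body[4] mov  r3, r2 -> r3=0x8f
body[5] add  r4, r0, #27 -> r4=0x1b
body[6] add  r4, r1, r2 -> r4=0x58
epilogue: pop r4=0x6b, sp=0xee
epilogue: pop r0=0x97, sp=0xef
r4 is callee-saved -> restored

REG = 0x6b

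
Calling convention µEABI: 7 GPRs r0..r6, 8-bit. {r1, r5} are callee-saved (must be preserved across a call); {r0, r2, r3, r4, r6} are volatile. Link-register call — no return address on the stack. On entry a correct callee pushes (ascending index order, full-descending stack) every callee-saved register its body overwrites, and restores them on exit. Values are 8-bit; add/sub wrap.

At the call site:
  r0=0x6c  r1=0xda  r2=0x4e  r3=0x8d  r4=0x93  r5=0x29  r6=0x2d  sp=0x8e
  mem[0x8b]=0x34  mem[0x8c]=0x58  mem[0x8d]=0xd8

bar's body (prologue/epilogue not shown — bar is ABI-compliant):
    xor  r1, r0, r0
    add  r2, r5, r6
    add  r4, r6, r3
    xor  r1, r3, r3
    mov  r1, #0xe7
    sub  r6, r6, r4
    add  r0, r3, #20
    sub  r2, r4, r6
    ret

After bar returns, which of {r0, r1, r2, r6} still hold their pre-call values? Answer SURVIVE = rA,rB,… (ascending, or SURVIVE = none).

SURVIVE = r1

prologue: push r1 → mem[0x8d]=0xda, sp=0x8d
body[0] xor  r1, r0, r0 → r1=0x00
body[1] add  r2, r5, r6 → r2=0x56
body[2] add  r4, r6, r3 → r4=0xba
body[3] xor  r1, r3, r3 → r1=0x00
body[4] mov  r1, #0xe7 → r1=0xe7
body[5] sub  r6, r6, r4 → r6=0x73
body[6] add  r0, r3, #20 → r0=0xa1
body[7] sub  r2, r4, r6 → r2=0x47
epilogue: pop r1=0xda, sp=0x8e
r0: caller-saved, written=True
r1: callee-saved, written=True
r2: caller-saved, written=True
r6: caller-saved, written=True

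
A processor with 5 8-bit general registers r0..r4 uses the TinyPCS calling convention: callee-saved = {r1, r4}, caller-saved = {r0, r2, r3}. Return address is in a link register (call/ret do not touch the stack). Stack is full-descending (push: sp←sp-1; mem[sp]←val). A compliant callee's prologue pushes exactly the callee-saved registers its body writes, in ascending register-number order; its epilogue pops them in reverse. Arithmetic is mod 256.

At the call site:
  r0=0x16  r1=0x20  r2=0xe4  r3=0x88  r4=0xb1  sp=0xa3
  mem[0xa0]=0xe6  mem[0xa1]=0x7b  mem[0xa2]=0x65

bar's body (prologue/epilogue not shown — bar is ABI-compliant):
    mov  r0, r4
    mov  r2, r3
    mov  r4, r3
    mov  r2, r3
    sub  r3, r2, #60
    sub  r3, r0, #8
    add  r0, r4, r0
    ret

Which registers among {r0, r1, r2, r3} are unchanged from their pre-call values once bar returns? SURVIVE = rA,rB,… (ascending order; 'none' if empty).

SURVIVE = r1

prologue: push r4 -> mem[0xa2]=0xb1, sp=0xa2
body[0] mov  r0, r4 -> r0=0xb1
body[1] mov  r2, r3 -> r2=0x88
body[2] mov  r4, r3 -> r4=0x88
body[3] mov  r2, r3 -> r2=0x88
body[4] sub  r3, r2, #60 -> r3=0x4c
body[5] sub  r3, r0, #8 -> r3=0xa9
body[6] add  r0, r4, r0 -> r0=0x39
epilogue: pop r4=0xb1, sp=0xa3
r0: caller-saved, written=True
r1: callee-saved, written=False
r2: caller-saved, written=True
r3: caller-saved, written=True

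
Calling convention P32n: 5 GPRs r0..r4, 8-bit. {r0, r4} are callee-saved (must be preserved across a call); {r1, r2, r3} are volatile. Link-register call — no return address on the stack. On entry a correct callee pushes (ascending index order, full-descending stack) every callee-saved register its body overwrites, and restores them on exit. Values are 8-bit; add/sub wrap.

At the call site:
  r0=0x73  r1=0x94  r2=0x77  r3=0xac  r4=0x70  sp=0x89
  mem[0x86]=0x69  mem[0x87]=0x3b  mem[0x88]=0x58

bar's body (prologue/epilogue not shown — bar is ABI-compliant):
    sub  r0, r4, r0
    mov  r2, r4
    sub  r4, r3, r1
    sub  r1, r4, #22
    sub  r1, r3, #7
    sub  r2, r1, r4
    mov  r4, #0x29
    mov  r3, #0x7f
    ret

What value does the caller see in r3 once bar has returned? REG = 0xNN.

REG = 0x7f

prologue: push r0 → mem[0x88]=0x73, sp=0x88
prologue: push r4 → mem[0x87]=0x70, sp=0x87
body[0] sub  r0, r4, r0 → r0=0xfd
body[1] mov  r2, r4 → r2=0x70
body[2] sub  r4, r3, r1 → r4=0x18
body[3] sub  r1, r4, #22 → r1=0x02
body[4] sub  r1, r3, #7 → r1=0xa5
body[5] sub  r2, r1, r4 → r2=0x8d
body[6] mov  r4, #0x29 → r4=0x29
body[7] mov  r3, #0x7f → r3=0x7f
epilogue: pop r4=0x70, sp=0x88
epilogue: pop r0=0x73, sp=0x89
r3 is caller-saved → body value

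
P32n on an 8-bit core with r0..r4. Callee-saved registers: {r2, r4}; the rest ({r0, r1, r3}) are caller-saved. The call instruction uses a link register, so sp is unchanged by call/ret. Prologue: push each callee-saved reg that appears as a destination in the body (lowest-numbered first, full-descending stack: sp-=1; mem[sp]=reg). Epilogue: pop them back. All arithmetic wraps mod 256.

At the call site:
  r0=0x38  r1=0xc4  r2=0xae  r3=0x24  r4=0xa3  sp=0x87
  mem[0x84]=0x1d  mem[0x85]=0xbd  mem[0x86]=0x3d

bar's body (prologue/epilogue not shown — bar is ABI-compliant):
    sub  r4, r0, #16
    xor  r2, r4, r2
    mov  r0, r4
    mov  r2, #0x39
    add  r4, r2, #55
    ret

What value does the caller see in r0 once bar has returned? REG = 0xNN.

REG = 0x28

prologue: push r2 → mem[0x86]=0xae, sp=0x86
prologue: push r4 → mem[0x85]=0xa3, sp=0x85
body[0] sub  r4, r0, #16 → r4=0x28
body[1] xor  r2, r4, r2 → r2=0x86
body[2] mov  r0, r4 → r0=0x28
body[3] mov  r2, #0x39 → r2=0x39
body[4] add  r4, r2, #55 → r4=0x70
epilogue: pop r4=0xa3, sp=0x86
epilogue: pop r2=0xae, sp=0x87
r0 is caller-saved → body value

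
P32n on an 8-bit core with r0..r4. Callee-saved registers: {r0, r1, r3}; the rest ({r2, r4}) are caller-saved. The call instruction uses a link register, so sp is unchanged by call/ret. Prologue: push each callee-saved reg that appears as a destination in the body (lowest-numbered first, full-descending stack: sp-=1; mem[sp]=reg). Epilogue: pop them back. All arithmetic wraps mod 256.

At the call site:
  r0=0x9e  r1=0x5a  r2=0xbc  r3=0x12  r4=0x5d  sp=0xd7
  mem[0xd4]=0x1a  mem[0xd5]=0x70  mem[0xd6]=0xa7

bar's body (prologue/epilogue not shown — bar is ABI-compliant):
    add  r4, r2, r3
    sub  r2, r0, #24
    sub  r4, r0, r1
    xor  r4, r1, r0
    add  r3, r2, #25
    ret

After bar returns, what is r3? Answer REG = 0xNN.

REG = 0x12

prologue: push r3 -> mem[0xd6]=0x12, sp=0xd6
body[0] add  r4, r2, r3 -> r4=0xce
body[1] sub  r2, r0, #24 -> r2=0x86
body[2] sub  r4, r0, r1 -> r4=0x44
body[3] xor  r4, r1, r0 -> r4=0xc4
body[4] add  r3, r2, #25 -> r3=0x9f
epilogue: pop r3=0x12, sp=0xd7
r3 is callee-saved -> restored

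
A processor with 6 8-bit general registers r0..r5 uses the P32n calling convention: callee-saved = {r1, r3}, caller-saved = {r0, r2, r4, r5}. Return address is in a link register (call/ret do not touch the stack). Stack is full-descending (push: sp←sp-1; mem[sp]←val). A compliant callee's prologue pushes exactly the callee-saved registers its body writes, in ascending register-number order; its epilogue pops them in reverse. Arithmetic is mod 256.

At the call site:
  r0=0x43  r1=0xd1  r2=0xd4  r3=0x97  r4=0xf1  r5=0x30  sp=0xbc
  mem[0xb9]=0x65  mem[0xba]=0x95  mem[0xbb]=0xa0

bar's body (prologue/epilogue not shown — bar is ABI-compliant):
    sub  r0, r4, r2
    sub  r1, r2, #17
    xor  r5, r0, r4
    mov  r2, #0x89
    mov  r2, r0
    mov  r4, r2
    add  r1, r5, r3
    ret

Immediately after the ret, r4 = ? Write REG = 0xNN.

prologue: push r1 → mem[0xbb]=0xd1, sp=0xbb
body[0] sub  r0, r4, r2 → r0=0x1d
body[1] sub  r1, r2, #17 → r1=0xc3
body[2] xor  r5, r0, r4 → r5=0xec
body[3] mov  r2, #0x89 → r2=0x89
body[4] mov  r2, r0 → r2=0x1d
body[5] mov  r4, r2 → r4=0x1d
body[6] add  r1, r5, r3 → r1=0x83
epilogue: pop r1=0xd1, sp=0xbc
r4 is caller-saved → body value

REG = 0x1d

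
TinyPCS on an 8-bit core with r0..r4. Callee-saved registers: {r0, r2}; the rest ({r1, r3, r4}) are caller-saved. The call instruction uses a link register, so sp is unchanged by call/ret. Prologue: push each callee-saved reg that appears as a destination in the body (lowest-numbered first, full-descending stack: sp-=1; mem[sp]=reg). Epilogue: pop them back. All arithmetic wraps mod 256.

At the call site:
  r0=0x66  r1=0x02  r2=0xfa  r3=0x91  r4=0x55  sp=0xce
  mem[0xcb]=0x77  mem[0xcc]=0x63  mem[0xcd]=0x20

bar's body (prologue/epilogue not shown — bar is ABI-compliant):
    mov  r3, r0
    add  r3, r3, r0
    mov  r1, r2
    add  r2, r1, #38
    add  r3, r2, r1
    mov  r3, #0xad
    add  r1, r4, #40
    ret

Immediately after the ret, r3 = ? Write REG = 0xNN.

prologue: push r2 → mem[0xcd]=0xfa, sp=0xcd
body[0] mov  r3, r0 → r3=0x66
body[1] add  r3, r3, r0 → r3=0xcc
body[2] mov  r1, r2 → r1=0xfa
body[3] add  r2, r1, #38 → r2=0x20
body[4] add  r3, r2, r1 → r3=0x1a
body[5] mov  r3, #0xad → r3=0xad
body[6] add  r1, r4, #40 → r1=0x7d
epilogue: pop r2=0xfa, sp=0xce
r3 is caller-saved → body value

REG = 0xad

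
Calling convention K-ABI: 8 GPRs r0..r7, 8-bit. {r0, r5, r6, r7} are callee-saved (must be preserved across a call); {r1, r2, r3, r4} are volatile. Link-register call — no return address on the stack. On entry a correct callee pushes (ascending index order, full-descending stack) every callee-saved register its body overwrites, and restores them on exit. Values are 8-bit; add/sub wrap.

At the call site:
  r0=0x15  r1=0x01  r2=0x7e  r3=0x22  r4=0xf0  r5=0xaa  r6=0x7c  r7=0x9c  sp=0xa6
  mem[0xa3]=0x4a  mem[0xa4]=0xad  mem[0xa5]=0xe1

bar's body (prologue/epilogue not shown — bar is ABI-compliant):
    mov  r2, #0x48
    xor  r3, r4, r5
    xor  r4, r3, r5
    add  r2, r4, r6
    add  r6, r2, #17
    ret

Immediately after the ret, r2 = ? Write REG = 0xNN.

REG = 0x6c

prologue: push r6 → mem[0xa5]=0x7c, sp=0xa5
body[0] mov  r2, #0x48 → r2=0x48
body[1] xor  r3, r4, r5 → r3=0x5a
body[2] xor  r4, r3, r5 → r4=0xf0
body[3] add  r2, r4, r6 → r2=0x6c
body[4] add  r6, r2, #17 → r6=0x7d
epilogue: pop r6=0x7c, sp=0xa6
r2 is caller-saved → body value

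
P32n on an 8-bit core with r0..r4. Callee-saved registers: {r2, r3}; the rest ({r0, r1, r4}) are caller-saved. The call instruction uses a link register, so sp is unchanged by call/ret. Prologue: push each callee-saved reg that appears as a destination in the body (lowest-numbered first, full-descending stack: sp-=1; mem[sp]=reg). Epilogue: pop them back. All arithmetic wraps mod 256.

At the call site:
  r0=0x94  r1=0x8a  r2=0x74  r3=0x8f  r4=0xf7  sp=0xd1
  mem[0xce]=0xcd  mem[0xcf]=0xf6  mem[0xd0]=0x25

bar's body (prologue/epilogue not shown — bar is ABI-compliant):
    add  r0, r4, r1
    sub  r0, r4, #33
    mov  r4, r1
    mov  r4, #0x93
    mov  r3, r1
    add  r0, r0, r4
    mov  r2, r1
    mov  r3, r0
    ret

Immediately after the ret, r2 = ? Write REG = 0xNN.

prologue: push r2 -> mem[0xd0]=0x74, sp=0xd0
prologue: push r3 -> mem[0xcf]=0x8f, sp=0xcf
body[0] add  r0, r4, r1 -> r0=0x81
body[1] sub  r0, r4, #33 -> r0=0xd6
body[2] mov  r4, r1 -> r4=0x8a
body[3] mov  r4, #0x93 -> r4=0x93
body[4] mov  r3, r1 -> r3=0x8a
body[5] add  r0, r0, r4 -> r0=0x69
body[6] mov  r2, r1 -> r2=0x8a
body[7] mov  r3, r0 -> r3=0x69
epilogue: pop r3=0x8f, sp=0xd0
epilogue: pop r2=0x74, sp=0xd1
r2 is callee-saved -> restored

REG = 0x74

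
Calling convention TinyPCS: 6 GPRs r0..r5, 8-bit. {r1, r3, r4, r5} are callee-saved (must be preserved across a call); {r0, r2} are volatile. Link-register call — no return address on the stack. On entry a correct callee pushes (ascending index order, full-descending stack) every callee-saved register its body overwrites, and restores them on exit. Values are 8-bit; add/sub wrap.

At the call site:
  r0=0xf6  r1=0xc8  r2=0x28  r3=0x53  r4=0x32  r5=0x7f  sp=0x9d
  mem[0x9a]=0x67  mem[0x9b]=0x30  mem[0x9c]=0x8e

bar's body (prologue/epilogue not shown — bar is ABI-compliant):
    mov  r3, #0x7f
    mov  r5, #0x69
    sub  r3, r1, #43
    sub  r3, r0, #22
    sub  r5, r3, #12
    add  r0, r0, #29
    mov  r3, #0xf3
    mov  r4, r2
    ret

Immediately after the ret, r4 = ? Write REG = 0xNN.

REG = 0x32

prologue: push r3 -> mem[0x9c]=0x53, sp=0x9c
prologue: push r4 -> mem[0x9b]=0x32, sp=0x9b
prologue: push r5 -> mem[0x9a]=0x7f, sp=0x9a
body[0] mov  r3, #0x7f -> r3=0x7f
body[1] mov  r5, #0x69 -> r5=0x69
body[2] sub  r3, r1, #43 -> r3=0x9d
body[3] sub  r3, r0, #22 -> r3=0xe0
body[4] sub  r5, r3, #12 -> r5=0xd4
body[5] add  r0, r0, #29 -> r0=0x13
body[6] mov  r3, #0xf3 -> r3=0xf3
body[7] mov  r4, r2 -> r4=0x28
epilogue: pop r5=0x7f, sp=0x9b
epilogue: pop r4=0x32, sp=0x9c
epilogue: pop r3=0x53, sp=0x9d
r4 is callee-saved -> restored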